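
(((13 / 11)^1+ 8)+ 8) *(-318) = -60102 / 11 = -5463.82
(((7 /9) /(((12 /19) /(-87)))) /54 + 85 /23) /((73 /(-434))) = -16606793 /1631988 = -10.18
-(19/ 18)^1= -19/ 18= -1.06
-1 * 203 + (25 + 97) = -81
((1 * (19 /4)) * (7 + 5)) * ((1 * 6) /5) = 68.40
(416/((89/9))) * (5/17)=18720/1513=12.37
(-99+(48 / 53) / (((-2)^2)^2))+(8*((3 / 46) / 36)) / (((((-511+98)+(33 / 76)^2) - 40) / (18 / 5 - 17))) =-4731779419444 / 47823302115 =-98.94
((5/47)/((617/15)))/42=25/405986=0.00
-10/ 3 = -3.33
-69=-69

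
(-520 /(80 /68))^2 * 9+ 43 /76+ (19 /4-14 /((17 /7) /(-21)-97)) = 1758281.46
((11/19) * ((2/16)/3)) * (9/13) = 33/1976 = 0.02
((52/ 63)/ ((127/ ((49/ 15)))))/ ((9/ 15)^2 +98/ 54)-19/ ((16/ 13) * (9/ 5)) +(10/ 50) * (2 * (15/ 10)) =-267347887/ 33558480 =-7.97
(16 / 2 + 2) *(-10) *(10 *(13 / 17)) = -13000 / 17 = -764.71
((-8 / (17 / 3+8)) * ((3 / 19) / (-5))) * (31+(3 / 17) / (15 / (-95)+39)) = 1555932 / 2714815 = 0.57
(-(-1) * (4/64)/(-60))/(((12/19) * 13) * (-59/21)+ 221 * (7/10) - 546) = 0.00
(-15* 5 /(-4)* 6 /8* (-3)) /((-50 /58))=48.94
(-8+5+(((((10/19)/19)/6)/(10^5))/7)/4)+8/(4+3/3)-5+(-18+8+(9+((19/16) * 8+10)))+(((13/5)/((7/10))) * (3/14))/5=52044648007/4245360000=12.26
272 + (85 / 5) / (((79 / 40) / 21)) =452.76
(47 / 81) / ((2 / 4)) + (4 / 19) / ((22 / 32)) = 24830 / 16929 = 1.47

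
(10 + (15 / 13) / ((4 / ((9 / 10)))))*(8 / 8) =1067 / 104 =10.26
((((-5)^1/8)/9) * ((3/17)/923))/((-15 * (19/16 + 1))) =2/4942665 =0.00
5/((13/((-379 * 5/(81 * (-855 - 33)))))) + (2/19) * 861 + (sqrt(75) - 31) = 5 * sqrt(3) + 1059607537/17766216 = 68.30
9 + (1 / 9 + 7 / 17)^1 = 1457 / 153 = 9.52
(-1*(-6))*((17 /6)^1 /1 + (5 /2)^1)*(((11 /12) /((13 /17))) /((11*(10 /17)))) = 1156 /195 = 5.93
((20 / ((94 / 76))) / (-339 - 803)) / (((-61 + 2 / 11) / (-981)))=-1366860 / 5984651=-0.23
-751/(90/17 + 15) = -12767/345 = -37.01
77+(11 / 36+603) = 24491 / 36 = 680.31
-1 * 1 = -1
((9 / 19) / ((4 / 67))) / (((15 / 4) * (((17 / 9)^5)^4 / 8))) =19549526058163541512008 / 386101983631519389628152095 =0.00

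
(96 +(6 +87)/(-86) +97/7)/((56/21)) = 196449/4816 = 40.79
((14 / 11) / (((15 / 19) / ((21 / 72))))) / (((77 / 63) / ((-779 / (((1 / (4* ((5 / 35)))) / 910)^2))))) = -9805366480 / 121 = -81036086.61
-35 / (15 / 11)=-77 / 3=-25.67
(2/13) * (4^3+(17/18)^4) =6801985/682344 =9.97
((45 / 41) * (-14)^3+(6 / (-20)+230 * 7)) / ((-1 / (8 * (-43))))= -482290.52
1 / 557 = 0.00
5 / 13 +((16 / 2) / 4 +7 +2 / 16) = 989 / 104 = 9.51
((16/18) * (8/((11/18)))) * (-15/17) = -1920/187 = -10.27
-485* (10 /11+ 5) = -31525 /11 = -2865.91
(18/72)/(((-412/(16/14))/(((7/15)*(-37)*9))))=111/1030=0.11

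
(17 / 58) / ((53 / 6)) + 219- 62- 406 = -382662 / 1537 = -248.97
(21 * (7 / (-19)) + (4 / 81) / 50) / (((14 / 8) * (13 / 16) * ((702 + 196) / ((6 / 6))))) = -9524384 / 1572050025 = -0.01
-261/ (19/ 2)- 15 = -807/ 19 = -42.47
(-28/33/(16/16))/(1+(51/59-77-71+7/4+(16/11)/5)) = 33040/5611047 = 0.01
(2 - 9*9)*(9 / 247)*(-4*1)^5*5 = 3640320 / 247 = 14738.14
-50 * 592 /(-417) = 29600 /417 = 70.98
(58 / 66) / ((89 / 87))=841 / 979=0.86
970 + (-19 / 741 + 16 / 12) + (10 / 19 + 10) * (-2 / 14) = 1676791 / 1729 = 969.80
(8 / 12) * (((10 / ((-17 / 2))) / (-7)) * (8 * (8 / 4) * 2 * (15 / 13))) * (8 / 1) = 51200 / 1547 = 33.10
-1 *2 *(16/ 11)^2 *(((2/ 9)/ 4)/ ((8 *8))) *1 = -0.00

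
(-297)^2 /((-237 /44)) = -16376.35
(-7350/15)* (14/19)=-6860/19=-361.05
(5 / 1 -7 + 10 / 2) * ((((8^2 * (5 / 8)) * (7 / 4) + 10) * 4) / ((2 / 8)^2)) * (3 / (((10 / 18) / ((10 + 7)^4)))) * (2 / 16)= 865945728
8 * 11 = 88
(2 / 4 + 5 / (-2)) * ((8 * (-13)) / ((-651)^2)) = 208 / 423801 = 0.00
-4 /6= -2 /3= -0.67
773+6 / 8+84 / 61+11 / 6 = 568735 / 732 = 776.96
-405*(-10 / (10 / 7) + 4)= 1215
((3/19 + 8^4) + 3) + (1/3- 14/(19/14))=233083/57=4089.18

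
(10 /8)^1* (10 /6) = 25 /12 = 2.08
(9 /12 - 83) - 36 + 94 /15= -111.98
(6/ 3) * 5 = 10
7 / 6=1.17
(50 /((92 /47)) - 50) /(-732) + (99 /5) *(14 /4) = 3890991 /56120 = 69.33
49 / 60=0.82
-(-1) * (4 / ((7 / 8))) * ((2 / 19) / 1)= 0.48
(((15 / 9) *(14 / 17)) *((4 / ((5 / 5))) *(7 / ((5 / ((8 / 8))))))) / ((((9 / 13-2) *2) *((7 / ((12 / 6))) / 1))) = -728 / 867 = -0.84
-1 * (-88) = 88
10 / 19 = 0.53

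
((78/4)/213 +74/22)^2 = 29127609/2439844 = 11.94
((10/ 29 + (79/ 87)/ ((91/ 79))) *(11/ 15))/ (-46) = -98681/ 5462730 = -0.02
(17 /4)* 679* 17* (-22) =-2158541 /2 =-1079270.50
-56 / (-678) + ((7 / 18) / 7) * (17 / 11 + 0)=3769 / 22374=0.17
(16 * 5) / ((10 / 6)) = 48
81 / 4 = 20.25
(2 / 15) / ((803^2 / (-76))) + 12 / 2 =58032658 / 9672135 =6.00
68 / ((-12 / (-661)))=11237 / 3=3745.67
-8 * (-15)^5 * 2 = 12150000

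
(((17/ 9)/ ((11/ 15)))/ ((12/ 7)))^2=354025/ 156816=2.26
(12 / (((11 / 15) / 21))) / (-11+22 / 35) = -44100 / 1331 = -33.13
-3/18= -1/6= -0.17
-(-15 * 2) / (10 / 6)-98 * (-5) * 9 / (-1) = -4392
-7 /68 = -0.10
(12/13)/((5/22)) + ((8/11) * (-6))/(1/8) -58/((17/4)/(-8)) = 952088/12155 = 78.33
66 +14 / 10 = 337 / 5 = 67.40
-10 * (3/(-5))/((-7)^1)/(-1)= 6/7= 0.86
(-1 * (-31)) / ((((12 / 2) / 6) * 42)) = 31 / 42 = 0.74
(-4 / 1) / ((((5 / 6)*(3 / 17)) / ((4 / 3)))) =-544 / 15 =-36.27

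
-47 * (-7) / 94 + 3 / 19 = 139 / 38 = 3.66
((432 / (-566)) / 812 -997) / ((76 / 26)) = -744597191 / 2183062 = -341.08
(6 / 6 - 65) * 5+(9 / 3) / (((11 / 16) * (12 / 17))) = -3452 / 11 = -313.82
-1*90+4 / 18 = -808 / 9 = -89.78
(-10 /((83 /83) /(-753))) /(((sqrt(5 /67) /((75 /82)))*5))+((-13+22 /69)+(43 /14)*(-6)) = -15026 /483+11295*sqrt(335) /41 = 5011.14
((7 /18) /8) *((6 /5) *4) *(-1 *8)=-1.87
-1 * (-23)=23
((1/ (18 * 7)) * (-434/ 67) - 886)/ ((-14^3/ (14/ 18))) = 76327/ 303912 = 0.25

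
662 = 662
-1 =-1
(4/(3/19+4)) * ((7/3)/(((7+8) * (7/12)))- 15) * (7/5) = -117572/5925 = -19.84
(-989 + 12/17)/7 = -16801/119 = -141.18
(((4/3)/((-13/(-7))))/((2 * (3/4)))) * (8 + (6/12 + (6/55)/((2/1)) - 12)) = -10612/6435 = -1.65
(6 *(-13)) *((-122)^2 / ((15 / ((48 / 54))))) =-3095872 / 45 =-68797.16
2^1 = 2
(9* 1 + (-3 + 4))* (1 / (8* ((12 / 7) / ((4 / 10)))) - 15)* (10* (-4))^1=17965 / 3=5988.33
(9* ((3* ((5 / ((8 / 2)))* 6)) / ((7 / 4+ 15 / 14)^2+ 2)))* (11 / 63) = 9240 / 2603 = 3.55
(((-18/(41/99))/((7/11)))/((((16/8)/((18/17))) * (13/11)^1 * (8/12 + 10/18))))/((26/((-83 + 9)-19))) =73830933/824551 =89.54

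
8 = 8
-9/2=-4.50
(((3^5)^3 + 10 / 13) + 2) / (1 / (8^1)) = 1492286616 / 13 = 114791278.15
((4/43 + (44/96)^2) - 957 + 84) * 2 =-21614957/12384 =-1745.39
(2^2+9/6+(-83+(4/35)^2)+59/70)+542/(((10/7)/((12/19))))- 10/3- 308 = -10358983/69825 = -148.36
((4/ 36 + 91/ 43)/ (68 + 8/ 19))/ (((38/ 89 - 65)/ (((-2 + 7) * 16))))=-5830568/ 144565785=-0.04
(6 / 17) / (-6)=-1 / 17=-0.06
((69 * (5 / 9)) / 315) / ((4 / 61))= 1403 / 756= 1.86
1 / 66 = 0.02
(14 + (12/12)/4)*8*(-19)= -2166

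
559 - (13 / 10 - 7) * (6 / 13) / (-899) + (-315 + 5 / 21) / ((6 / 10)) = 126617872 / 3681405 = 34.39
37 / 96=0.39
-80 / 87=-0.92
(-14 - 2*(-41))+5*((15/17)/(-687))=264699/3893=67.99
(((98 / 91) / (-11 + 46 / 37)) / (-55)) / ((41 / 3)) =1554 / 10582715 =0.00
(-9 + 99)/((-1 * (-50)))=9/5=1.80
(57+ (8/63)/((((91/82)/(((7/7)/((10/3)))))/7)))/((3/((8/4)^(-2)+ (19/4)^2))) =5703709/13104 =435.26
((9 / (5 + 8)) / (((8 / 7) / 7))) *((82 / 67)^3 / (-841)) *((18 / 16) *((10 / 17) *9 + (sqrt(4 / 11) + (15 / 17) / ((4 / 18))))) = -86167446435 / 894401791088 - 273547449 *sqrt(11) / 144682642676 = -0.10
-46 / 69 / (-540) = 1 / 810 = 0.00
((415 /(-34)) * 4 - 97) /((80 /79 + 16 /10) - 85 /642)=-628649610 /10692473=-58.79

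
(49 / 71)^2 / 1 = 2401 / 5041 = 0.48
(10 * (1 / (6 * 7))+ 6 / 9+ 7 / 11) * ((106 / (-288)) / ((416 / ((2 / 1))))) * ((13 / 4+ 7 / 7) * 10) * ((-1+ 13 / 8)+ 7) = -24457645 / 27675648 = -0.88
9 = 9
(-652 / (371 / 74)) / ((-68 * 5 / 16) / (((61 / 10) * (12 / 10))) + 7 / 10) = 176587680 / 2991373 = 59.03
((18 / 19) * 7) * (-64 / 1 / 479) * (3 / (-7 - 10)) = 24192 / 154717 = 0.16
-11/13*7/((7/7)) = -77/13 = -5.92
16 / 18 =8 / 9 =0.89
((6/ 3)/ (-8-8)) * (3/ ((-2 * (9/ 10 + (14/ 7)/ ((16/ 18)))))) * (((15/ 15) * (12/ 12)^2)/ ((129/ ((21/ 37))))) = 5/ 19092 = 0.00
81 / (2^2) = 20.25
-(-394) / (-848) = -197 / 424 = -0.46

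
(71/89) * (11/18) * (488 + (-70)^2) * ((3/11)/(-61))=-63758/5429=-11.74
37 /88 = 0.42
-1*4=-4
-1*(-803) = 803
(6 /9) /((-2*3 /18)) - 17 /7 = -31 /7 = -4.43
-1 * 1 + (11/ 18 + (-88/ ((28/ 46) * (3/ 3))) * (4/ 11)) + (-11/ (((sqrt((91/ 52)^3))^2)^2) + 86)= 69156533/ 2117682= 32.66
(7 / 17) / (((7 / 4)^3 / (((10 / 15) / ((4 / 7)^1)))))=32 / 357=0.09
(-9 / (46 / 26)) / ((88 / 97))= -11349 / 2024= -5.61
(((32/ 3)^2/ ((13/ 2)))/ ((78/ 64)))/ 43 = 65536/ 196209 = 0.33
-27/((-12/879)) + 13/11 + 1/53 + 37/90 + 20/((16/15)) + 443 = 64042568/26235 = 2441.11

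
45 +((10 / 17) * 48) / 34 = 13245 / 289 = 45.83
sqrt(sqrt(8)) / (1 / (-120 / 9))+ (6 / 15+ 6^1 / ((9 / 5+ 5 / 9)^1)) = -19.48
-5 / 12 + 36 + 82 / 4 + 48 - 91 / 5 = 5153 / 60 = 85.88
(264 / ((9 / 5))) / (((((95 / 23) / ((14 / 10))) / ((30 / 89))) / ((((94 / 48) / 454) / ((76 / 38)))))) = 83237 / 2303142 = 0.04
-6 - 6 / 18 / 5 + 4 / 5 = -79 / 15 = -5.27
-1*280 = -280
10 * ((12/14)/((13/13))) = 60/7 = 8.57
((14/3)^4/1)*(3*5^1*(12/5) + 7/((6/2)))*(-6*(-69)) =7526690.37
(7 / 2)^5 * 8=16807 / 4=4201.75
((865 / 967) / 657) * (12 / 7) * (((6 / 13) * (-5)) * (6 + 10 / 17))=-0.04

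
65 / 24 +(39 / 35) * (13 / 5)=23543 / 4200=5.61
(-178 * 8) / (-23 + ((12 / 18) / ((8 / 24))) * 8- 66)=1424 / 73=19.51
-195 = -195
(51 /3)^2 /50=5.78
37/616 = 0.06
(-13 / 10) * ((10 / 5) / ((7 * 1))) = -13 / 35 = -0.37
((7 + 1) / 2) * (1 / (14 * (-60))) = -1 / 210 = -0.00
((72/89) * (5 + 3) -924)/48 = -6805/356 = -19.12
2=2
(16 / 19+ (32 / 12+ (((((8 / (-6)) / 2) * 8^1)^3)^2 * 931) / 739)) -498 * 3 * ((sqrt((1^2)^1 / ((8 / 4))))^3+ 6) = 205053580228 / 10235889 -747 * sqrt(2) / 2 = 19504.60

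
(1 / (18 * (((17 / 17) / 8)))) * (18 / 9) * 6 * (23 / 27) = 368 / 81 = 4.54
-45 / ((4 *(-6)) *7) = 15 / 56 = 0.27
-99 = -99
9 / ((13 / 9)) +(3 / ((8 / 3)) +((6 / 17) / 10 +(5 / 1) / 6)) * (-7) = -204857 / 26520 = -7.72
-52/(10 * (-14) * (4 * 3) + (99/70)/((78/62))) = 47320/1527777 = 0.03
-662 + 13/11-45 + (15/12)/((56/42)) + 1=-123883/176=-703.88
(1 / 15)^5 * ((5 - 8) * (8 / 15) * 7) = -56 / 3796875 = -0.00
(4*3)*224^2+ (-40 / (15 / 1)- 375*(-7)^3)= 2192203 / 3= 730734.33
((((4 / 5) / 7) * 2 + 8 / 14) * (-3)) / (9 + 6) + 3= 71 / 25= 2.84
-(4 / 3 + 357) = -1075 / 3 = -358.33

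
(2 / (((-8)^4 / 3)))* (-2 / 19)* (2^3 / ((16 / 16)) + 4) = -9 / 4864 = -0.00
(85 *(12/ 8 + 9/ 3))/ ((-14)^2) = 765/ 392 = 1.95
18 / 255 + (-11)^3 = -113129 / 85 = -1330.93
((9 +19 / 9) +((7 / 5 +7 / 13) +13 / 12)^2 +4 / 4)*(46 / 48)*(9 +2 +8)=5647722013 / 14601600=386.79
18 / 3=6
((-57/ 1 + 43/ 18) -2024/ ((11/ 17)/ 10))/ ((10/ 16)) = -2256092/ 45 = -50135.38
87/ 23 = 3.78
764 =764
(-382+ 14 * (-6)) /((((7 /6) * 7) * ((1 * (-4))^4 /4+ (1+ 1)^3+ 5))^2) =-16776 /14235529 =-0.00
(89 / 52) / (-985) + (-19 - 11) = -30.00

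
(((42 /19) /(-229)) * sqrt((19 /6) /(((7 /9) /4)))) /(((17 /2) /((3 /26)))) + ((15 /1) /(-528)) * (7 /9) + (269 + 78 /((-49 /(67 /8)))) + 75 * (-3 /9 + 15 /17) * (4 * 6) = 1641266897 /1319472 - 18 * sqrt(798) /961571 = 1243.88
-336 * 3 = -1008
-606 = -606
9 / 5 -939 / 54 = -1403 / 90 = -15.59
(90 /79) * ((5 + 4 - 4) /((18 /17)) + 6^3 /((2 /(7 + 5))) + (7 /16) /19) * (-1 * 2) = -17794195 /6004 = -2963.72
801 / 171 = 89 / 19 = 4.68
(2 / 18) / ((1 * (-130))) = -1 / 1170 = -0.00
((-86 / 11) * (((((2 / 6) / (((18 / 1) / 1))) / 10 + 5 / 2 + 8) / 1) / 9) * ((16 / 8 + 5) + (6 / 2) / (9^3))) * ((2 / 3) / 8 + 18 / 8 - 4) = 207518903 / 1948617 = 106.50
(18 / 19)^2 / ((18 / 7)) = 126 / 361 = 0.35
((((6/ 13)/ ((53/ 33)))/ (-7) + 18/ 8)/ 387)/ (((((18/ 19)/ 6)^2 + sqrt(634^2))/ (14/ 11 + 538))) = 2534943805/ 522145981357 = 0.00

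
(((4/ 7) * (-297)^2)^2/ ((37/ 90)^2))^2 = 1016861015430884637567797760000/ 4499860561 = 225976116736583615566.79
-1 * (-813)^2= -660969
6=6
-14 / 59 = -0.24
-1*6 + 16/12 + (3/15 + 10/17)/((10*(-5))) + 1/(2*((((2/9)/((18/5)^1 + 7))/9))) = 5354173/25500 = 209.97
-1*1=-1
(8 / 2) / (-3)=-4 / 3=-1.33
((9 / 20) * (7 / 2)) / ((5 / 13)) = 819 / 200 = 4.10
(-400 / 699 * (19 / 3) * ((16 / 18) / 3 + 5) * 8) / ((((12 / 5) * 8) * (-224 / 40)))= 1698125 / 1188999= 1.43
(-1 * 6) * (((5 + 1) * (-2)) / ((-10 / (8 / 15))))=-96 / 25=-3.84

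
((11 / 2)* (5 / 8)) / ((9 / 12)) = 55 / 12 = 4.58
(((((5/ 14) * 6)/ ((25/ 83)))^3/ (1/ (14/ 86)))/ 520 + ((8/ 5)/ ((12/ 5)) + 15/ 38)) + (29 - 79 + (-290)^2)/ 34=328221248755781/ 132709395000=2473.23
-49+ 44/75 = -3631/75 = -48.41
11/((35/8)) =88/35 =2.51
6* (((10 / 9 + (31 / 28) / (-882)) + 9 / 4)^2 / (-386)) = -6884850625 / 39236412096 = -0.18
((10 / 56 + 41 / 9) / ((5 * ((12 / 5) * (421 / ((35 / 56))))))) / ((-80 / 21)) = -1193 / 7759872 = -0.00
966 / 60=161 / 10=16.10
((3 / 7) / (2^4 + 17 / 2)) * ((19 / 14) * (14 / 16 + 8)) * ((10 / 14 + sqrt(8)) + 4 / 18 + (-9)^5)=-1254579443 / 100842 + 4047 * sqrt(2) / 9604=-12440.44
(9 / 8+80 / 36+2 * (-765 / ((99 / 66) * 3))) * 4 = -24239 / 18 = -1346.61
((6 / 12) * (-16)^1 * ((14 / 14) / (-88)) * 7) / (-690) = -7 / 7590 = -0.00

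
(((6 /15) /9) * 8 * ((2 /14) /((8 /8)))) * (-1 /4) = -4 /315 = -0.01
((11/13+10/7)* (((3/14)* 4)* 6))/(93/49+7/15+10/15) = 27945/7241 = 3.86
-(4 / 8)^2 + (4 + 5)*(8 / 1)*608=175103 / 4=43775.75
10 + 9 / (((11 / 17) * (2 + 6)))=1033 / 88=11.74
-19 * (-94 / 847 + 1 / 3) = -10735 / 2541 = -4.22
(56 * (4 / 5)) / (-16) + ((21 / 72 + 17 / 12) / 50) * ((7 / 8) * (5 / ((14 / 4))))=-2.76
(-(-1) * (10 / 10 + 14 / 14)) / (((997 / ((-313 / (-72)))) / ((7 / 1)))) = 0.06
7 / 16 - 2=-25 / 16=-1.56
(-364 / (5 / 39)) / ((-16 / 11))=39039 / 20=1951.95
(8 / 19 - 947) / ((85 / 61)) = -219417 / 323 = -679.31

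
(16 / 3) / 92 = 4 / 69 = 0.06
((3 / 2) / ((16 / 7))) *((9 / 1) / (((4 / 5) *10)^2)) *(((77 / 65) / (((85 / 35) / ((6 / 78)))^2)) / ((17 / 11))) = 7844067 / 110529136640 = 0.00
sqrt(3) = 1.73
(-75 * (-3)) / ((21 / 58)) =4350 / 7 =621.43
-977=-977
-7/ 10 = -0.70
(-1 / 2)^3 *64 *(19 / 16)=-19 / 2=-9.50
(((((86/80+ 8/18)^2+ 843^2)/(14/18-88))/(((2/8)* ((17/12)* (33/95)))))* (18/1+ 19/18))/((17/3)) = -600218369421853/2695156200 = -222702.63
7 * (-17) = -119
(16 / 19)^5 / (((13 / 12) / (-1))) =-12582912 / 32189287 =-0.39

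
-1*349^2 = -121801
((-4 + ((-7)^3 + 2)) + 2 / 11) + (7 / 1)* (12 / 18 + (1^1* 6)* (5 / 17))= -183895 / 561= -327.80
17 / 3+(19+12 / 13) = 998 / 39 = 25.59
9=9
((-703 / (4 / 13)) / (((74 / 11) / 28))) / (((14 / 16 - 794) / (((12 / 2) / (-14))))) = -10868 / 2115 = -5.14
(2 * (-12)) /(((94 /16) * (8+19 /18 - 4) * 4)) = -864 /4277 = -0.20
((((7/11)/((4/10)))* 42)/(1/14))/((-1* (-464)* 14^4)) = 15/285824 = 0.00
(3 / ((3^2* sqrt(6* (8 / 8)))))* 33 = 11* sqrt(6) / 6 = 4.49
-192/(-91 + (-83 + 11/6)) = 1152/1033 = 1.12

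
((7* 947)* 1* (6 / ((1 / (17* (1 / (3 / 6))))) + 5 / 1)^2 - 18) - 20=289561311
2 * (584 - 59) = 1050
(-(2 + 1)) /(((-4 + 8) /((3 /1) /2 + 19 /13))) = -231 /104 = -2.22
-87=-87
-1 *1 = -1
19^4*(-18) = -2345778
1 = 1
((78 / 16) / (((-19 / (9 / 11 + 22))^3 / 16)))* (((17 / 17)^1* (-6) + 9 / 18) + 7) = -1850150367 / 9129329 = -202.66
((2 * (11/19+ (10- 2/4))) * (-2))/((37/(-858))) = 657228/703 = 934.89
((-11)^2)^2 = 14641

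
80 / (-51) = -80 / 51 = -1.57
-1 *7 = -7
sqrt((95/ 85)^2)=19/ 17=1.12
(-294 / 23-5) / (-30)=409 / 690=0.59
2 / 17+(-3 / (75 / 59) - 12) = -6053 / 425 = -14.24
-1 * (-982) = 982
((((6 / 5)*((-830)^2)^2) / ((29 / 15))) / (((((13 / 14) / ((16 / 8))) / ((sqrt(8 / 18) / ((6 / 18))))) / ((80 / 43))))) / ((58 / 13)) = 19135195027200000 / 36163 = 529137378735.17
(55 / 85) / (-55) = -1 / 85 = -0.01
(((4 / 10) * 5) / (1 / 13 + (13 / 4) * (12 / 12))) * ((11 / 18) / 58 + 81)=2198950 / 45153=48.70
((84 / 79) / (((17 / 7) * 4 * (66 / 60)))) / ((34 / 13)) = 9555 / 251141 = 0.04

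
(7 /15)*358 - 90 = 1156 /15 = 77.07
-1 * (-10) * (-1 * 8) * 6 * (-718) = 344640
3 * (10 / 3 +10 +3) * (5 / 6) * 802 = 98245 / 3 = 32748.33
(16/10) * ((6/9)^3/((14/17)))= 544/945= 0.58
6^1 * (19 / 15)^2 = 722 / 75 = 9.63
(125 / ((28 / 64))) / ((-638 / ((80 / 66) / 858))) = -20000 / 31612581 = -0.00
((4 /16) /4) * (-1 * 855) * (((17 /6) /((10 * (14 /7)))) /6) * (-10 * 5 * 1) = 8075 /128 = 63.09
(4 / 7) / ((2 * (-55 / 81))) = -162 / 385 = -0.42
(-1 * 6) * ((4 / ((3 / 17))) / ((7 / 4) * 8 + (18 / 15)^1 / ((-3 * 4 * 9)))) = -12240 / 1259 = -9.72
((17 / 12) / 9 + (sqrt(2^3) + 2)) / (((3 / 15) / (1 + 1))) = 1165 / 54 + 20 * sqrt(2) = 49.86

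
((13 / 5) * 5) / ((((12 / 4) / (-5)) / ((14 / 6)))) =-50.56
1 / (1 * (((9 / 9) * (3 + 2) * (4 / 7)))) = 7 / 20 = 0.35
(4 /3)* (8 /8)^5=4 /3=1.33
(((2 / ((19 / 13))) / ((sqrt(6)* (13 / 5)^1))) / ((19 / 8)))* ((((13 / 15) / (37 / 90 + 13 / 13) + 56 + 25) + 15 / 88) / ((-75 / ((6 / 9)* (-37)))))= 4509190* sqrt(6) / 4538853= 2.43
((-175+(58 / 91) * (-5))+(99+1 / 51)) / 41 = -1.93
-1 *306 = -306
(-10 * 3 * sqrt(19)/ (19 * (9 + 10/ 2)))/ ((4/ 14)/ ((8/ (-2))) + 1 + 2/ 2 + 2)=-6 * sqrt(19)/ 209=-0.13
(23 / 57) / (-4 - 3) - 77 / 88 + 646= 2059055 / 3192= 645.07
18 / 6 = 3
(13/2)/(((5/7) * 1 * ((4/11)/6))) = 3003/20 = 150.15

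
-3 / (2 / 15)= -45 / 2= -22.50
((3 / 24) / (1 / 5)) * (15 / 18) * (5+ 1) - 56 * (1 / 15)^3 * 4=82583 / 27000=3.06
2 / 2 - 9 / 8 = -1 / 8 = -0.12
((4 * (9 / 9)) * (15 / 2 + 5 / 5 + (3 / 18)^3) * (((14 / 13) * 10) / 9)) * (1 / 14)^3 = 9185 / 619164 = 0.01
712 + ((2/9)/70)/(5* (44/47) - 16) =119316913/167580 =712.00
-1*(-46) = 46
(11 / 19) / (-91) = -11 / 1729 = -0.01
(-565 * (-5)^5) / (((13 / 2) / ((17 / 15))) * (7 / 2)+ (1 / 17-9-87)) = -120062500 / 5159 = -23272.44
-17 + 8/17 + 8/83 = -23187/1411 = -16.43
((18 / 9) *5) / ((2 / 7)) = 35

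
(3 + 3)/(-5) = -6/5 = -1.20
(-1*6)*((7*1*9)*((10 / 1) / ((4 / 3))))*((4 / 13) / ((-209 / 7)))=79380 / 2717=29.22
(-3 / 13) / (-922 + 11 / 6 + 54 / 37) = 666 / 2651389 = 0.00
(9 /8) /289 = 9 /2312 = 0.00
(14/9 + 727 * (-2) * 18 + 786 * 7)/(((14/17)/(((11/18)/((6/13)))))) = -56525612/1701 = -33230.81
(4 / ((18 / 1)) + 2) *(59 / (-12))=-295 / 27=-10.93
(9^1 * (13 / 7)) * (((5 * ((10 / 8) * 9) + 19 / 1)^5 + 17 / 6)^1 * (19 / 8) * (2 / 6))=1830841240162129 / 57344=31927337474.93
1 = 1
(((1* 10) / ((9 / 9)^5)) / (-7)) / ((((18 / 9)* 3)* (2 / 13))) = -65 / 42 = -1.55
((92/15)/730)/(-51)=-46/279225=-0.00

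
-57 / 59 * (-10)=570 / 59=9.66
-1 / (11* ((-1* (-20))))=-1 / 220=-0.00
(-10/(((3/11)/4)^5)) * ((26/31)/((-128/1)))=334986080/7533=44469.15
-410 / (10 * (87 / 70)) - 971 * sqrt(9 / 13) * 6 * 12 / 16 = -26217 * sqrt(13) / 26 - 2870 / 87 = -3668.63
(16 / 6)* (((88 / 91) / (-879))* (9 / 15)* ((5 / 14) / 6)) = -176 / 1679769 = -0.00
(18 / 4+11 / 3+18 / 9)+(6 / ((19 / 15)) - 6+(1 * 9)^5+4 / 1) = 6733057 / 114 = 59061.90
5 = 5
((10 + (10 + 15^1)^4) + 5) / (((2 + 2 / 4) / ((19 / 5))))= 2968864 / 5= 593772.80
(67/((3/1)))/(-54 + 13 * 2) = -0.80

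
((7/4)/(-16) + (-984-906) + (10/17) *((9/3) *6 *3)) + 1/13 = -26283339/14144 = -1858.27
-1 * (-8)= 8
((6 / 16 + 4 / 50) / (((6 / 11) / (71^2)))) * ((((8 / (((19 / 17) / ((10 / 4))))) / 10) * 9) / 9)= 85782697 / 11400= 7524.80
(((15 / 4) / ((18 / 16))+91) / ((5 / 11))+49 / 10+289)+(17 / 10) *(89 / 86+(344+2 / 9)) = 8423987 / 7740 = 1088.37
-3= -3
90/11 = 8.18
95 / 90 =19 / 18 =1.06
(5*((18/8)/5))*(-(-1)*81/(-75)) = -243/100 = -2.43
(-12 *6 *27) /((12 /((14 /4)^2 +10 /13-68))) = 231579 /26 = 8906.88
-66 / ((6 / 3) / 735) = -24255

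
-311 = -311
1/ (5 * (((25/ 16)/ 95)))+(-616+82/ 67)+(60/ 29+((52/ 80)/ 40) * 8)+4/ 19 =-2215782807/ 3691700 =-600.21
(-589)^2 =346921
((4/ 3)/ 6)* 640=1280/ 9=142.22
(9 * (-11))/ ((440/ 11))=-99/ 40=-2.48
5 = 5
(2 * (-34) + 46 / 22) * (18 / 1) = -13050 / 11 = -1186.36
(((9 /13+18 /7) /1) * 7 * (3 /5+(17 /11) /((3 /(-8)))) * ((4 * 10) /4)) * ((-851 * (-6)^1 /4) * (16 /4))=-53398548 /13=-4107580.62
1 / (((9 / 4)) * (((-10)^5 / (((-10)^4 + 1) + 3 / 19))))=-95011 / 2137500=-0.04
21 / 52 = 0.40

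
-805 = -805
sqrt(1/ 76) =sqrt(19)/ 38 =0.11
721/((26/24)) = 8652/13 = 665.54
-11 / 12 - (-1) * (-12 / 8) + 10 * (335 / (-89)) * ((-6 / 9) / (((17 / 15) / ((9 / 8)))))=408373 / 18156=22.49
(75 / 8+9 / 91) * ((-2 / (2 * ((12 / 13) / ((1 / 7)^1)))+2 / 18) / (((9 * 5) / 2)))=-25289 / 1375920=-0.02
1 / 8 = 0.12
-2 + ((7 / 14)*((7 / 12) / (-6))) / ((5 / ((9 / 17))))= -2727 / 1360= -2.01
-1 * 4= -4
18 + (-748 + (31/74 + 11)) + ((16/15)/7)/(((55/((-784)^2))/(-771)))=-26733543829/20350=-1313687.66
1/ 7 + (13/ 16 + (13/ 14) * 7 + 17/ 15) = 14429/ 1680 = 8.59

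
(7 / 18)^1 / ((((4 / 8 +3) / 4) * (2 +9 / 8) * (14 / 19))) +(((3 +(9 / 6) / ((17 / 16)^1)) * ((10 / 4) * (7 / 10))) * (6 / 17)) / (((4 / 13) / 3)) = 97447223 / 3641400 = 26.76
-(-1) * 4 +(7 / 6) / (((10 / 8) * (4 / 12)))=34 / 5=6.80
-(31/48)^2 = -961/2304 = -0.42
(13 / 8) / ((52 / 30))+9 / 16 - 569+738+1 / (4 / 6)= 172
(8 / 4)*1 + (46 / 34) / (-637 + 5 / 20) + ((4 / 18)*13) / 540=23419163 / 11690730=2.00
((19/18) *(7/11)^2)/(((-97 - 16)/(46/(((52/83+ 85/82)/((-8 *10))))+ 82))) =229120259/28426167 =8.06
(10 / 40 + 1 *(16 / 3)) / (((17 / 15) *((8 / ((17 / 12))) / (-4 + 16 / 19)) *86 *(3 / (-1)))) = 1675 / 156864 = 0.01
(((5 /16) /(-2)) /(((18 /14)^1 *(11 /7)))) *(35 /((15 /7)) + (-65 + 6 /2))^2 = -4598405 /28512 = -161.28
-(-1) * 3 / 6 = 1 / 2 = 0.50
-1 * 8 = -8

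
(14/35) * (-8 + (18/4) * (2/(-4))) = -41/10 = -4.10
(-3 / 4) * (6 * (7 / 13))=-63 / 26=-2.42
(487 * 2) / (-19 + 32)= 974 / 13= 74.92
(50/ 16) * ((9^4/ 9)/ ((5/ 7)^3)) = 250047/ 40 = 6251.18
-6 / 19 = -0.32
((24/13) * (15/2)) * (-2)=-360/13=-27.69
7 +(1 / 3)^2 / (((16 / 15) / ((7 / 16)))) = 5411 / 768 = 7.05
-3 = -3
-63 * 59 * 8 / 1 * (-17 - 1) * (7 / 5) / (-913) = -3746736 / 4565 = -820.75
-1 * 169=-169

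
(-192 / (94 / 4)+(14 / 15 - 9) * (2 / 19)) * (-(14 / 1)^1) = 1691396 / 13395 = 126.27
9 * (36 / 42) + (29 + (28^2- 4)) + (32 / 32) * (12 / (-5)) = 28501 / 35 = 814.31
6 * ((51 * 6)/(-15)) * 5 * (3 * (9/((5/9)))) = -148716/5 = -29743.20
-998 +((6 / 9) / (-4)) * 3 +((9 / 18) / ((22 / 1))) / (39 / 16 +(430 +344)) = -272896033 / 273306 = -998.50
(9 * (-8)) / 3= -24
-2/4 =-1/2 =-0.50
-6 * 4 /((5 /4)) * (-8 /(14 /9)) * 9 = 31104 /35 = 888.69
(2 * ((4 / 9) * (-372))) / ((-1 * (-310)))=-16 / 15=-1.07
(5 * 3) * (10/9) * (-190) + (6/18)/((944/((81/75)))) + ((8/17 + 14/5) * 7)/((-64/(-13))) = -7611604717/2407200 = -3162.02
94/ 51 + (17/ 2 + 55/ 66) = 190/ 17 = 11.18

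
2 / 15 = 0.13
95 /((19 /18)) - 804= -714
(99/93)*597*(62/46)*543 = 10697643/23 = 465114.91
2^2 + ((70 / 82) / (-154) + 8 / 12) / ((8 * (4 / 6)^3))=4.28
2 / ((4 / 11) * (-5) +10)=11 / 45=0.24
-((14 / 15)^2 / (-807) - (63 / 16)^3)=45403086841 / 743731200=61.05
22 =22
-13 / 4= -3.25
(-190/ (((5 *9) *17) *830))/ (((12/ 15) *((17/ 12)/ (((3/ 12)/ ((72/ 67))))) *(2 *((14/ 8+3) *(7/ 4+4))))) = -67/ 59583708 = -0.00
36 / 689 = 0.05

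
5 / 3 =1.67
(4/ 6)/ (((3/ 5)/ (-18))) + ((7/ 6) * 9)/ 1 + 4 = -11/ 2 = -5.50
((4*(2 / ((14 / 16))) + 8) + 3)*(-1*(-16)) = 2256 / 7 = 322.29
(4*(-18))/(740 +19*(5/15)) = -216/2239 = -0.10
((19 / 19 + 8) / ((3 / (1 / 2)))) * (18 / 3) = 9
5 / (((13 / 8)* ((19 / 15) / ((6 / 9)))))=400 / 247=1.62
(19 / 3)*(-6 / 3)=-38 / 3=-12.67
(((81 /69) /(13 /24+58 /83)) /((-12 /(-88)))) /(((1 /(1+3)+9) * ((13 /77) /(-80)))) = -1388344320 /3905239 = -355.51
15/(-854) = -15/854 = -0.02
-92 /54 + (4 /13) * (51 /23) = -8246 /8073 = -1.02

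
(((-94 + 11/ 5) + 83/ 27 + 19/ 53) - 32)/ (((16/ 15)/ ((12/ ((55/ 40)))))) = -1722458/ 1749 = -984.82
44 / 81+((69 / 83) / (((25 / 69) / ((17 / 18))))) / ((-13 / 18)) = -5368997 / 2184975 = -2.46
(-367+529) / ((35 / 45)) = 1458 / 7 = 208.29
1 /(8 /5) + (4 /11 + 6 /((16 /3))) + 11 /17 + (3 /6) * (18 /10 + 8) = 28651 /3740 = 7.66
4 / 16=1 / 4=0.25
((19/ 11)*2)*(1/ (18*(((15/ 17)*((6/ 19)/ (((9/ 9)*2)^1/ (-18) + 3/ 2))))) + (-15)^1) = -1631435/ 32076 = -50.86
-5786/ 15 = -385.73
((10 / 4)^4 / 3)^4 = 152587890625 / 5308416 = 28744.52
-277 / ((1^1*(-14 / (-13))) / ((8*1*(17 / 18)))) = -1943.40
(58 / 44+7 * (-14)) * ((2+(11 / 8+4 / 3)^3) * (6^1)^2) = -214311557 / 2816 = -76104.96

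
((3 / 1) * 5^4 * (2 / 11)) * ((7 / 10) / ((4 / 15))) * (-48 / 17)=-472500 / 187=-2526.74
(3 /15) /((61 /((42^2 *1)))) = 1764 /305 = 5.78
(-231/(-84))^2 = 121/16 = 7.56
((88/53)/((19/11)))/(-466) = -484/234631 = -0.00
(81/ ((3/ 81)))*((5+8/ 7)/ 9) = 1492.71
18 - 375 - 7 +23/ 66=-24001/ 66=-363.65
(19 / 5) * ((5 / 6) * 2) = 19 / 3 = 6.33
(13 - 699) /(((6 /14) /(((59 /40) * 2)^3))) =-493114979 /12000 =-41092.91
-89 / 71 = -1.25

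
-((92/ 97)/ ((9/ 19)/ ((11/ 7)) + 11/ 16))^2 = -94647291904/ 102899166841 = -0.92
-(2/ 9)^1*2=-4/ 9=-0.44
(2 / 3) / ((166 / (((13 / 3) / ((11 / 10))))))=130 / 8217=0.02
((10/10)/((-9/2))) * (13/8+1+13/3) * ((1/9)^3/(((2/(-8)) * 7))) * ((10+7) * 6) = 5678/45927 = 0.12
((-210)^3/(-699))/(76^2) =2.29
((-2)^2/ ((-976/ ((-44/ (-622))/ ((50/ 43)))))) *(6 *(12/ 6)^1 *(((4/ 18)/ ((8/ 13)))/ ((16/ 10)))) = -6149/ 9106080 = -0.00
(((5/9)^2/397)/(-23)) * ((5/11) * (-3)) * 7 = 875/2711907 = 0.00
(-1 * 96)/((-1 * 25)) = 96/25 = 3.84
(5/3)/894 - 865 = -2319925/2682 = -865.00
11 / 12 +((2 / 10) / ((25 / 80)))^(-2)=2579 / 768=3.36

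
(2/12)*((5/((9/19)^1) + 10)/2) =185/108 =1.71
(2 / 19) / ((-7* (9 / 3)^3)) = -2 / 3591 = -0.00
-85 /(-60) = 17 /12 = 1.42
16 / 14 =8 / 7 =1.14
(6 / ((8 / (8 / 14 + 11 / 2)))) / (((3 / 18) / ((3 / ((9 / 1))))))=255 / 28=9.11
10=10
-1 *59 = -59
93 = 93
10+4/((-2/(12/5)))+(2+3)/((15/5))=103/15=6.87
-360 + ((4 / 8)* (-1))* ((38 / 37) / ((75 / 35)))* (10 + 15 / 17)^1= -18493 / 51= -362.61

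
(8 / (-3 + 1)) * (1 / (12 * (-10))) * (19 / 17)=19 / 510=0.04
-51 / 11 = -4.64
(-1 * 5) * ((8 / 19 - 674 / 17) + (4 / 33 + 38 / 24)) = 2666275 / 14212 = 187.61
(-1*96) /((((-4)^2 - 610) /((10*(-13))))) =-2080 /99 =-21.01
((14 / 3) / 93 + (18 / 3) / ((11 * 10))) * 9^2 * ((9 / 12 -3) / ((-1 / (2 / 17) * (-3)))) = -43389 / 57970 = -0.75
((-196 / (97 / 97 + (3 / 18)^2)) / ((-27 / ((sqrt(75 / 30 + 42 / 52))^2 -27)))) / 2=-120736 / 1443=-83.67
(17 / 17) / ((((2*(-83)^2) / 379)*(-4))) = -379 / 55112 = -0.01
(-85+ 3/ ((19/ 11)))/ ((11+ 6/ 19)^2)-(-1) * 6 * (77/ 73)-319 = -1057279859/ 3374425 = -313.32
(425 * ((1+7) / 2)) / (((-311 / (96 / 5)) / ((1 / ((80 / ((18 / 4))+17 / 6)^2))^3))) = -0.00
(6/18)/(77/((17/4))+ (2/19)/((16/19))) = 136/7443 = 0.02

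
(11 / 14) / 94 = 11 / 1316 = 0.01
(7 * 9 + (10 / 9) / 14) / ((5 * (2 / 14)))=3974 / 45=88.31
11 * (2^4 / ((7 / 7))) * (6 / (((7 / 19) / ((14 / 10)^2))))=5617.92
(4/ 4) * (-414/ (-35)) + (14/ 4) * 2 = 659/ 35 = 18.83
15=15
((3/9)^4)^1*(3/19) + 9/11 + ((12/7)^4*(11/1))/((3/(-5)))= -2134131052/13548843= -157.51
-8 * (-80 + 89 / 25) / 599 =15288 / 14975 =1.02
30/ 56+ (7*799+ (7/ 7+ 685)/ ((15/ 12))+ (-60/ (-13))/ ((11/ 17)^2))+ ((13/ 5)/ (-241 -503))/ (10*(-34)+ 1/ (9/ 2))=4671275807999/ 759142384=6153.36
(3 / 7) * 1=3 / 7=0.43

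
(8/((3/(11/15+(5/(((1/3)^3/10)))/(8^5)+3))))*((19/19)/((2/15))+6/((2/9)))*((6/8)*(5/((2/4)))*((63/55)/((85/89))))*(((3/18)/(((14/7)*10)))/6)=13291995941/3063808000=4.34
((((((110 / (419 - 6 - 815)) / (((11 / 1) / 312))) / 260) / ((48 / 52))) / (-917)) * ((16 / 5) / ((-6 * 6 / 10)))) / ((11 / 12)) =-208 / 6082461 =-0.00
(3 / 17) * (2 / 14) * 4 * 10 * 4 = 480 / 119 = 4.03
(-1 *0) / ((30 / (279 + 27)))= 0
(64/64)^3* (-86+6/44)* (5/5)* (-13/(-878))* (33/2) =-73671/3512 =-20.98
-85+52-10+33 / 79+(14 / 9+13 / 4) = -107437 / 2844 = -37.78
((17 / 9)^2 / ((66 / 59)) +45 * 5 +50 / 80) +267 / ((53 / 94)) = 702.36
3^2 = 9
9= 9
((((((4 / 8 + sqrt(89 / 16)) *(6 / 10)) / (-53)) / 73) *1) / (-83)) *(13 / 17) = 0.00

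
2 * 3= 6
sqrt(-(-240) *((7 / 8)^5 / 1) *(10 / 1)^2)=245 *sqrt(210) / 32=110.95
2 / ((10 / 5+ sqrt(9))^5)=2 / 3125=0.00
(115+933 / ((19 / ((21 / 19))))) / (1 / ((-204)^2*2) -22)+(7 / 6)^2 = -150710697049 / 23797014588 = -6.33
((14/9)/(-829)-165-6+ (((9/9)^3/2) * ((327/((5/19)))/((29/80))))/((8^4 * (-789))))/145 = -4982220797011/4224630689280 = -1.18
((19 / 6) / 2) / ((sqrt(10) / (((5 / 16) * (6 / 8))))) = 19 * sqrt(10) / 512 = 0.12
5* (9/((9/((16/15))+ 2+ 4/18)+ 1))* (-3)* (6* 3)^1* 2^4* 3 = -16796160/1679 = -10003.67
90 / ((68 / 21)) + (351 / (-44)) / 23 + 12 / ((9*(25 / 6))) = 11942707 / 430100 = 27.77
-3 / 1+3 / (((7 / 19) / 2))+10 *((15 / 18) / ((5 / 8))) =559 / 21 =26.62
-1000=-1000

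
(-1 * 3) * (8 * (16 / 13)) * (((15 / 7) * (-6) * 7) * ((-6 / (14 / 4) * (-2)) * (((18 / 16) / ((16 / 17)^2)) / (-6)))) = -351135 / 182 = -1929.31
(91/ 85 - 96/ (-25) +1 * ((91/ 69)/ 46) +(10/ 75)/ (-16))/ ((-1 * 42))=-26606287/ 226623600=-0.12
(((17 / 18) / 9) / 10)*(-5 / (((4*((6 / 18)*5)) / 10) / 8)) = -17 / 27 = -0.63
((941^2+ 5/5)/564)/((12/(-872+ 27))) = -374116145/3384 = -110554.42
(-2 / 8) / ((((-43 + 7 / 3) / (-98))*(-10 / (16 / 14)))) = 21 / 305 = 0.07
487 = 487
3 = 3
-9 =-9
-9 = -9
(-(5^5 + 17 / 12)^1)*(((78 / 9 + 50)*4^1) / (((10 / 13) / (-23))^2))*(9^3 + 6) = -7231347575452 / 15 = -482089838363.47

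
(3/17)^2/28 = 9/8092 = 0.00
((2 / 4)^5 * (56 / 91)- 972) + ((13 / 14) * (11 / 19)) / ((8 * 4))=-107553645 / 110656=-971.96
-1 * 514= -514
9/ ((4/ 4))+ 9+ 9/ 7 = 19.29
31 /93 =1 /3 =0.33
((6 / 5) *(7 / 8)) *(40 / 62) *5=105 / 31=3.39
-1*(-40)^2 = -1600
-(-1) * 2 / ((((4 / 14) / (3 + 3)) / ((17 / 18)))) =119 / 3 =39.67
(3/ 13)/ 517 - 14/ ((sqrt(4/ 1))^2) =-47041/ 13442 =-3.50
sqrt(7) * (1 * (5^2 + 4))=29 * sqrt(7)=76.73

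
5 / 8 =0.62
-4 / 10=-2 / 5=-0.40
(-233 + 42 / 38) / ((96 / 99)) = -72699 / 304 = -239.14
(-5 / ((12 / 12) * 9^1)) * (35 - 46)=55 / 9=6.11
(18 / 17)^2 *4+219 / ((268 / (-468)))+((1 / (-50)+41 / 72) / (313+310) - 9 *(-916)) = 170800853489807 / 21713668200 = 7866.05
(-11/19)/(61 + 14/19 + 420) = -11/9153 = -0.00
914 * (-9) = -8226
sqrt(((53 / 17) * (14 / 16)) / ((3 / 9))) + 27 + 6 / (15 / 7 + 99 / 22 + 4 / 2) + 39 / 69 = sqrt(37842) / 68 + 78646 / 2783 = 31.12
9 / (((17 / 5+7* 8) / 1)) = 5 / 33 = 0.15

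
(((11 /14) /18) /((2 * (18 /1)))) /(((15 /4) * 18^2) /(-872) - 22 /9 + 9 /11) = -13189 /32845302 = -0.00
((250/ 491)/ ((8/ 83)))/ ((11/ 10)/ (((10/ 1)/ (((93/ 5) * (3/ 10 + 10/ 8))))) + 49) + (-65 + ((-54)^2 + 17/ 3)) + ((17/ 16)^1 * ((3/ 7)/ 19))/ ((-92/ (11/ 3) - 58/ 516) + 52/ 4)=80898563167926873839/ 28318232705824488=2856.77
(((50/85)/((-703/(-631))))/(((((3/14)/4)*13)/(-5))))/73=-0.05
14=14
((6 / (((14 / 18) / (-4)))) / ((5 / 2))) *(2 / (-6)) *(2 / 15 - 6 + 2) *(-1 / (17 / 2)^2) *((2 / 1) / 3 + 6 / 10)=70528 / 252875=0.28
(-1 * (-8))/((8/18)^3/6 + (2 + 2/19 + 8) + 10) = 166212/418021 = 0.40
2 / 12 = 1 / 6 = 0.17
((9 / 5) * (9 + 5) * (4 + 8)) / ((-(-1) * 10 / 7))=211.68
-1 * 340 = -340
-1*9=-9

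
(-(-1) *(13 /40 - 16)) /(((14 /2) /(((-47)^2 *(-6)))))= 4155129 /140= 29679.49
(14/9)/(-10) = -7/45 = -0.16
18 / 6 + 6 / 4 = 4.50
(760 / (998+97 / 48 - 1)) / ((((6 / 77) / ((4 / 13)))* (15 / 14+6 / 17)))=445688320 / 211328871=2.11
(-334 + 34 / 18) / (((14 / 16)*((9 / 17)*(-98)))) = 4148 / 567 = 7.32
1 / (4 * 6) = 1 / 24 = 0.04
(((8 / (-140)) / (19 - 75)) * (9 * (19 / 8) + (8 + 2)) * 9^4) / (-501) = -548937 / 1309280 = -0.42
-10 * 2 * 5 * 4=-400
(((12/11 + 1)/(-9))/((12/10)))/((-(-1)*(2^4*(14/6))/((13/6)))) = -0.01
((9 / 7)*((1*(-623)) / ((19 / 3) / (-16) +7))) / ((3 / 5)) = -64080 / 317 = -202.15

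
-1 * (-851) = 851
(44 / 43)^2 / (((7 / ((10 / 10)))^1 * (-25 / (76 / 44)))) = -3344 / 323575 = -0.01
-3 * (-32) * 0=0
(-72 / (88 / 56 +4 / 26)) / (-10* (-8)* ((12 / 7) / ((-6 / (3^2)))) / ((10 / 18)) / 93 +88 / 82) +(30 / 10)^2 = 23713983 / 1015633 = 23.35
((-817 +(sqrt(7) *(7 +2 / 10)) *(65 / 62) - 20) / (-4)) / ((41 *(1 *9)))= 93 / 164 - 13 *sqrt(7) / 2542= 0.55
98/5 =19.60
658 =658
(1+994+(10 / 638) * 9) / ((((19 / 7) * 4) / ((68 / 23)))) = 37776550 / 139403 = 270.99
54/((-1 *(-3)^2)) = -6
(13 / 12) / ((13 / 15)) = 5 / 4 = 1.25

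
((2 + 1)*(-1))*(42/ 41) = -126/ 41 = -3.07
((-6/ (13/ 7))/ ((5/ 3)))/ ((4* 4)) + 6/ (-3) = -1103/ 520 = -2.12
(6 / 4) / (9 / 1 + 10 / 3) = 9 / 74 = 0.12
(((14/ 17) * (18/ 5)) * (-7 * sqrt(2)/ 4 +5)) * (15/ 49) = 2.29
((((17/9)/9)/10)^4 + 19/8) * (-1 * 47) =-48050906241737/430467210000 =-111.63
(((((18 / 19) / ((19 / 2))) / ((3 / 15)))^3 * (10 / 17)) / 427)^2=3401222400000000 / 116626382308861665932041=0.00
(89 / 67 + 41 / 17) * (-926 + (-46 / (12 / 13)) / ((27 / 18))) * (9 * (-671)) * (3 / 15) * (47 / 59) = 231964600692 / 67201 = 3451802.81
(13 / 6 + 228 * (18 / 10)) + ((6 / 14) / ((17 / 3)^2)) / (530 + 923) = 36381189773 / 88182570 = 412.57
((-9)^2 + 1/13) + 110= 2484/13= 191.08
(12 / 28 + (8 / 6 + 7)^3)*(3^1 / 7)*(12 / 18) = 218912 / 1323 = 165.47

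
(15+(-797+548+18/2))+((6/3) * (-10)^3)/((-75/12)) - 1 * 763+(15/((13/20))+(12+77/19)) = -628.87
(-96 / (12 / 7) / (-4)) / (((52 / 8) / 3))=84 / 13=6.46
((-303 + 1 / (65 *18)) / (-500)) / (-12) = -354509 / 7020000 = -0.05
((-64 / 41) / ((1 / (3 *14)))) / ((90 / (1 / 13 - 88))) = 170688 / 2665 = 64.05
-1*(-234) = 234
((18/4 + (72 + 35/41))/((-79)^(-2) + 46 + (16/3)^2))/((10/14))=1.45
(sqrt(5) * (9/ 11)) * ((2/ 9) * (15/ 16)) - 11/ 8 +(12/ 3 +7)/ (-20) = -77/ 40 +15 * sqrt(5)/ 88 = -1.54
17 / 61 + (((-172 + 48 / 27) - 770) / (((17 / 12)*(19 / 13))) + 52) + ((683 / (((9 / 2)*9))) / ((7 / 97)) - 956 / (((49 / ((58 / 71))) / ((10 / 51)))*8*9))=-933762621947 / 5552285697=-168.18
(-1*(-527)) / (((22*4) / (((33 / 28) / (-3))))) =-527 / 224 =-2.35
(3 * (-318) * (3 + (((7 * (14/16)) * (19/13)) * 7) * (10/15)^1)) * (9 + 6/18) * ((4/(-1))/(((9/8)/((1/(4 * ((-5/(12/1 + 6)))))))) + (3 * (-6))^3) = 2323839435.08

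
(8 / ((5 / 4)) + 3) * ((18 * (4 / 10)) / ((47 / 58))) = 83.52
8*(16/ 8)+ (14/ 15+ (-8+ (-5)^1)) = 3.93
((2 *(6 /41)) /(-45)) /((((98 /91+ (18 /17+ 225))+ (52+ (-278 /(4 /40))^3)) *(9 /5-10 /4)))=-1768 /4088178098397771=-0.00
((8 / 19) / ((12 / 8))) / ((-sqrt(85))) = -16 * sqrt(85) / 4845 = -0.03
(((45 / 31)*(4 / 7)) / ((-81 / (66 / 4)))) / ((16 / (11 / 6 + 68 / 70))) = -209 / 7056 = -0.03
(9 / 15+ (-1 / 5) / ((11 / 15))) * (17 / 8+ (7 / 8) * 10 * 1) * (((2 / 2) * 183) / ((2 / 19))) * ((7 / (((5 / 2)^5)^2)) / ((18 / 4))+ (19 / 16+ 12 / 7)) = 8641204207933743 / 481250000000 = 17955.75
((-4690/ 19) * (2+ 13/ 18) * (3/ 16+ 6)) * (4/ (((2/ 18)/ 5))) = -56877975/ 76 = -748394.41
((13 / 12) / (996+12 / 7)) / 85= 91 / 7123680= 0.00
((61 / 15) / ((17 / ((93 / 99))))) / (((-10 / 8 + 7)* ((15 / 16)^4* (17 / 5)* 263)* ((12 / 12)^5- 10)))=-495714304 / 78854079706875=-0.00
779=779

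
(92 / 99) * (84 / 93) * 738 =211232 / 341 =619.45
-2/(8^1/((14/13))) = -7/26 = -0.27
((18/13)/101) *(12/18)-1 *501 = -657801/1313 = -500.99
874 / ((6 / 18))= 2622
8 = 8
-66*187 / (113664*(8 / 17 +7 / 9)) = -314721 / 3618304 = -0.09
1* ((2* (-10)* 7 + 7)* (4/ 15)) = -532/ 15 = -35.47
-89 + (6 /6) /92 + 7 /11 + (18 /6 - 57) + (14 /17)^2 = -41435277 /292468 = -141.67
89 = 89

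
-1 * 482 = -482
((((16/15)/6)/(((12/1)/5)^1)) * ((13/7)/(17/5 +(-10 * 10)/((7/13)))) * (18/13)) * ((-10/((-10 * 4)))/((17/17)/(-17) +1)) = -0.00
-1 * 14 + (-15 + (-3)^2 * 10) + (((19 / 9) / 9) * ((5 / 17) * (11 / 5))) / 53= 4452050 / 72981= 61.00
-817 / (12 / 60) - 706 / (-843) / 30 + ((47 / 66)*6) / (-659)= -374443861843 / 91663605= -4084.98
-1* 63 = -63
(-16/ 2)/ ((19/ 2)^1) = -16/ 19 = -0.84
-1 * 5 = -5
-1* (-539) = 539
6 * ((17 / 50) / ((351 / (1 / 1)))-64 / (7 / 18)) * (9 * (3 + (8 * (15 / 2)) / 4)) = -363914658 / 2275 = -159962.49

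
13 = 13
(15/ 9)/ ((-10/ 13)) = -2.17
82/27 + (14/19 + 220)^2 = 48727.79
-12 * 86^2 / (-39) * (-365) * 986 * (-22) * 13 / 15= 46846737344 / 3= 15615579114.67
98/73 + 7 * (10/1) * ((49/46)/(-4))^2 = 7793499/1235744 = 6.31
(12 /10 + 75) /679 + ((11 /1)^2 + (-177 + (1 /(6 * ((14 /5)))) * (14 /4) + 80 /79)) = -54.67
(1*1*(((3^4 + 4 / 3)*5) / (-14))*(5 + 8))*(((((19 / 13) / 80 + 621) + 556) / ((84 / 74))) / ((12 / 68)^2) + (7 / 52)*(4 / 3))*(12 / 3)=-359230245361 / 7056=-50911315.95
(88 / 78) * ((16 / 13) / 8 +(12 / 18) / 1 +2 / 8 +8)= 15565 / 1521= 10.23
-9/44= -0.20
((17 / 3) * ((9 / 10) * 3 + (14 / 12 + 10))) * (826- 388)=516256 / 15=34417.07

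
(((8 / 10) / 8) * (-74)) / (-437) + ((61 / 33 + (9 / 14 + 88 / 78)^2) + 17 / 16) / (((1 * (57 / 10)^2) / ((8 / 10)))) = 50800368838 / 306313072065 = 0.17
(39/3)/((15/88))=1144/15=76.27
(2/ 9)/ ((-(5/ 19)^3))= -13718/ 1125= -12.19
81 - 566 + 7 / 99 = -48008 / 99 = -484.93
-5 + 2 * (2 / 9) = -4.56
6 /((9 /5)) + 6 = 9.33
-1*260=-260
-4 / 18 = -2 / 9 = -0.22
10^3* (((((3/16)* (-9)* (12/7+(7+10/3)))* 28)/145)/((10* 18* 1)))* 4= -2530/29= -87.24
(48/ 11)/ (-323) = -48/ 3553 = -0.01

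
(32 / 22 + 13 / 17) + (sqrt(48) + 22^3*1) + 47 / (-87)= 4*sqrt(3) + 173259628 / 16269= 10656.61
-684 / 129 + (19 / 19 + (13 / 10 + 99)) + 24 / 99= 1365647 / 14190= 96.24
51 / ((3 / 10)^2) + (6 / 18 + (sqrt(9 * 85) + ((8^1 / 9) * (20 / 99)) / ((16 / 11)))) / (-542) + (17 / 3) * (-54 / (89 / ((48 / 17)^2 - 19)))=40158537551 / 66423726 - 3 * sqrt(85) / 542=604.53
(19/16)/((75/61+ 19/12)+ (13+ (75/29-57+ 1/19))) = -1915827/62191084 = -0.03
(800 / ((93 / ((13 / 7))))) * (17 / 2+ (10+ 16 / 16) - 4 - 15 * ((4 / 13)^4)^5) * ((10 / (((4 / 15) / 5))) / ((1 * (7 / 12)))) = 176746163096495830130865300000 / 2220656921080302642118363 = 79591.84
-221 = -221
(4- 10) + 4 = -2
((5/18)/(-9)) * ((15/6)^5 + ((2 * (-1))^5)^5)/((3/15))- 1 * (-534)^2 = 25365218771/5184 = 4892982.02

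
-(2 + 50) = -52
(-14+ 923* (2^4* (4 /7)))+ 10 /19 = 1120576 /133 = 8425.38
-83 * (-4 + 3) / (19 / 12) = 996 / 19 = 52.42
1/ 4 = 0.25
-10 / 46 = -5 / 23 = -0.22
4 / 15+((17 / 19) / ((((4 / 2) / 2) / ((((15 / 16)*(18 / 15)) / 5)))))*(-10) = -1.75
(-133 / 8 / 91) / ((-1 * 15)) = 19 / 1560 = 0.01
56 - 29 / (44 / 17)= 1971 / 44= 44.80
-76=-76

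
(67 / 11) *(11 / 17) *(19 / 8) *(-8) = -1273 / 17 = -74.88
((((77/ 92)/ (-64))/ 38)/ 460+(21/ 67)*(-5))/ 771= -10806840359/ 5316654151680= -0.00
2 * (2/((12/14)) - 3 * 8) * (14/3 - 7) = 910/9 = 101.11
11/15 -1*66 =-979/15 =-65.27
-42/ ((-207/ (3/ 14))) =1/ 23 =0.04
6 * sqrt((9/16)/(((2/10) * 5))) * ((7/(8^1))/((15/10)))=21/8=2.62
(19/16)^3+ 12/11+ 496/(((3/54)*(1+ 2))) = 134211257/45056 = 2978.77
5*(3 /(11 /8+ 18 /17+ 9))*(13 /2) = 2652 /311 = 8.53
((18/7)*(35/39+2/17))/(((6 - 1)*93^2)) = 1346/22300005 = 0.00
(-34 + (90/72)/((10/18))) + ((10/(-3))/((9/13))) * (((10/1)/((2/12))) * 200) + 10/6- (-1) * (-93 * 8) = -2107867/36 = -58551.86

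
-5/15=-1/3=-0.33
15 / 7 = 2.14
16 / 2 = 8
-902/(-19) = 902/19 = 47.47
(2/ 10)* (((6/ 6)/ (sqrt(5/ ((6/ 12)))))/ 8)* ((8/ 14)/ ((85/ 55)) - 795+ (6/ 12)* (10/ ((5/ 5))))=-46983* sqrt(10)/ 23800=-6.24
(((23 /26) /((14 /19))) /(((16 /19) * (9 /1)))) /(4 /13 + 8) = 8303 /435456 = 0.02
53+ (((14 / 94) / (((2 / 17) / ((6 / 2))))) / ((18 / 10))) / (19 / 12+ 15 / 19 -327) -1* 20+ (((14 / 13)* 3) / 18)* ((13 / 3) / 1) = 211464566 / 6261669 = 33.77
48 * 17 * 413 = 337008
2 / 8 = 1 / 4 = 0.25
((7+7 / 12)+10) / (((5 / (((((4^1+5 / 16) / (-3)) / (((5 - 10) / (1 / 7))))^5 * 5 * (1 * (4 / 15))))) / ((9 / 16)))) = 1358068373 / 4405854208000000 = 0.00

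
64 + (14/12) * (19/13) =5125/78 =65.71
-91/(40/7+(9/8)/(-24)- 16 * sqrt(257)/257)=-19.49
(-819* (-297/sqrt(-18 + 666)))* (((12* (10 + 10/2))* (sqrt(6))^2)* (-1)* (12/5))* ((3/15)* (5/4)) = -4378374* sqrt(2) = -6191955.89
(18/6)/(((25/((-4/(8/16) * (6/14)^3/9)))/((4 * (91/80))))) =-234/6125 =-0.04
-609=-609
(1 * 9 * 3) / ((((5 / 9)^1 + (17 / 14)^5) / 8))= 1045529856 / 15467833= 67.59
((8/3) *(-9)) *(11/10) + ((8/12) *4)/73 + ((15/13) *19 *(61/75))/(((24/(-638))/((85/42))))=-2357166517/2391480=-985.65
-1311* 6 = -7866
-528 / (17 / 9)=-4752 / 17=-279.53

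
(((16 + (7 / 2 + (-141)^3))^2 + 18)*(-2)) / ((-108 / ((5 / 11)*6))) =17462085888045 / 44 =396865588364.66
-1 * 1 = -1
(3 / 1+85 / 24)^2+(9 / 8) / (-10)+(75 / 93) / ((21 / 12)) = 26961857 / 624960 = 43.14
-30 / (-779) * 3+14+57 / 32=396275 / 24928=15.90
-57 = -57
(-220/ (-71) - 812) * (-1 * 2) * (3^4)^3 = 61043439024/ 71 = 859766746.82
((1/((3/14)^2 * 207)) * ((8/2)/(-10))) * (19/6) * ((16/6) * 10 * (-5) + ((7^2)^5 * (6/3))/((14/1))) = -450829007804/83835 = -5377575.09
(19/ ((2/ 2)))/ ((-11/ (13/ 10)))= -247/ 110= -2.25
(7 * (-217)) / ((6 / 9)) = -4557 / 2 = -2278.50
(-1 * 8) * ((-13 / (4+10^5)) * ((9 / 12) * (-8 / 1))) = -156 / 25001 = -0.01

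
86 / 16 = 5.38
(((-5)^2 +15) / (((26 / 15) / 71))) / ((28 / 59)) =314175 / 91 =3452.47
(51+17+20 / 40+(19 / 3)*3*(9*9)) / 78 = 3215 / 156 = 20.61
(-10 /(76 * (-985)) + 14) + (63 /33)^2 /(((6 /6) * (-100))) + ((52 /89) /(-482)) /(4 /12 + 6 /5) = 311971994378949 /22342927828100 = 13.96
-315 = -315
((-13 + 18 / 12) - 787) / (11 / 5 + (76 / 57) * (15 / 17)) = -135745 / 574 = -236.49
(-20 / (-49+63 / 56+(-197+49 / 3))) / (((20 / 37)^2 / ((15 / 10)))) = 12321 / 27425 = 0.45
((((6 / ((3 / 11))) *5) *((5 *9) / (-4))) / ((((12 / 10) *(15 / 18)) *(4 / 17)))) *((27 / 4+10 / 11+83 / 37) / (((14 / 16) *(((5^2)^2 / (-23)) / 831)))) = 6734637567 / 3700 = 1820172.32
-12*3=-36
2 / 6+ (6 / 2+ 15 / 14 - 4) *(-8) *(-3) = 43 / 21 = 2.05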